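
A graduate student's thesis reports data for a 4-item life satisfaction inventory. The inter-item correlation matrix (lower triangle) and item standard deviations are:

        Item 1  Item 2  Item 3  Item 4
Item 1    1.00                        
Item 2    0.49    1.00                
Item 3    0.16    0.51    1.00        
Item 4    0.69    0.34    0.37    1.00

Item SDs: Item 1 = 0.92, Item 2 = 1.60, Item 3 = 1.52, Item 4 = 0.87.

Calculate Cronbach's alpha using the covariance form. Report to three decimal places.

α = 0.711

Σσ²ᵢ = 0.92² + 1.60² + 1.52² + 0.87² = 6.4737
Covariances σ_ij = r_ij · s_i · s_j:
  σ(Item 1,Item 2) = 0.49 × 0.92 × 1.60 = 0.7213
  σ(Item 1,Item 3) = 0.16 × 0.92 × 1.52 = 0.2237
  σ(Item 1,Item 4) = 0.69 × 0.92 × 0.87 = 0.5523
  σ(Item 2,Item 3) = 0.51 × 1.60 × 1.52 = 1.2403
  σ(Item 2,Item 4) = 0.34 × 1.60 × 0.87 = 0.4733
  σ(Item 3,Item 4) = 0.37 × 1.52 × 0.87 = 0.4893
σ²_T = Σσ²ᵢ + 2·Σσ_ij = 6.4737 + 2 × 3.7002 = 13.8741
α = (4/3)·(1 − 6.4737/13.8741) = 0.711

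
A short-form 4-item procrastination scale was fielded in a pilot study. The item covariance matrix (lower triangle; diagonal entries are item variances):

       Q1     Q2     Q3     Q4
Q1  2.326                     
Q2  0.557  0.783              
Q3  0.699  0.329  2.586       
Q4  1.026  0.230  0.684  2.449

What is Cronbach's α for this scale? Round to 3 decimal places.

Σσᵢ² = 2.326 + 0.783 + 2.586 + 2.449 = 8.144
Sum of the distinct covariances = 3.525
σ²_total = 8.144 + 2 × 3.525 = 15.194
α = (k/(k−1))·(1 − Σσᵢ²/σ²_total) = (4/3)·(1 − 8.144/15.194) = 0.619

Cronbach's α = 0.619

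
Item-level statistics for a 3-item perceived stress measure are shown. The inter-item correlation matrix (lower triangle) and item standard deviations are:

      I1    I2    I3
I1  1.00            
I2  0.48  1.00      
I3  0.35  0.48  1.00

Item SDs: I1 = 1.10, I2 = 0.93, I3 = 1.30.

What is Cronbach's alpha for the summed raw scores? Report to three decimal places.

Σσ²ᵢ = 1.10² + 0.93² + 1.30² = 3.7649
Covariances σ_ij = r_ij · s_i · s_j:
  σ(I1,I2) = 0.48 × 1.10 × 0.93 = 0.4910
  σ(I1,I3) = 0.35 × 1.10 × 1.30 = 0.5005
  σ(I2,I3) = 0.48 × 0.93 × 1.30 = 0.5803
σ²_T = Σσ²ᵢ + 2·Σσ_ij = 3.7649 + 2 × 1.5718 = 6.9085
α = (3/2)·(1 − 3.7649/6.9085) = 0.683

α = 0.683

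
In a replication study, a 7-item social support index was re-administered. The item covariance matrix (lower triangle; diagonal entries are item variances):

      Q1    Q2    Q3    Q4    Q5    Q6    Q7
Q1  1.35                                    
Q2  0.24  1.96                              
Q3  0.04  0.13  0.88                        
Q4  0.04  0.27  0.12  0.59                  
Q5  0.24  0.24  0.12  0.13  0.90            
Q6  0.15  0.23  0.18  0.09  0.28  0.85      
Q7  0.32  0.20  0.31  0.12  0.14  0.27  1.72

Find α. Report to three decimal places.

ΣVar(i) = 1.35 + 1.96 + 0.88 + 0.59 + 0.90 + 0.85 + 1.72 = 8.25
Sum of the distinct covariances = 3.86
σ²_T = 8.25 + 2 × 3.86 = 15.97
α = (k/(k−1))·(1 − ΣVar(i)/σ²_T) = (7/6)·(1 − 8.25/15.97) = 0.564

α = 0.564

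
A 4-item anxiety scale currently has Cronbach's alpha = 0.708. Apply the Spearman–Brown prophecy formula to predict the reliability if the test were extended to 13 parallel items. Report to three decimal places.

Length factor m = 13/4 = 3.2500
α' = m·α / (1 + (m−1)·α)
   = 13/4 × 0.708 / (1 + (13/4 − 1) × 0.708)
   = 2.3010 / 2.5930 = 0.887

predicted reliability = 0.887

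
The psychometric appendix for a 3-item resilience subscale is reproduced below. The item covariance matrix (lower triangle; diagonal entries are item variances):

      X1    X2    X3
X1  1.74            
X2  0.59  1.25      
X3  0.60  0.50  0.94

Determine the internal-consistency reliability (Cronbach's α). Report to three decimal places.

Cronbach's α = 0.694

ΣVar(i) = 1.74 + 1.25 + 0.94 = 3.93
Sum of the distinct covariances = 1.69
total variance = 3.93 + 2 × 1.69 = 7.31
α = (k/(k−1))·(1 − ΣVar(i)/total variance) = (3/2)·(1 − 3.93/7.31) = 0.694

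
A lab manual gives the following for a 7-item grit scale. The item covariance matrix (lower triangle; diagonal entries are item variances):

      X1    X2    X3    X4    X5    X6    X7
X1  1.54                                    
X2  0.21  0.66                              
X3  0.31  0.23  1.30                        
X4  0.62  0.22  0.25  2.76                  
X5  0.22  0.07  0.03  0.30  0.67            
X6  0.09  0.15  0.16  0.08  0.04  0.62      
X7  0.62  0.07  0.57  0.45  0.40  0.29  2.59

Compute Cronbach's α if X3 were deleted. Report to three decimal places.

α = 0.557

Remaining items: X1, X2, X4, X5, X6, X7 (k = 6).
Σσᵢ² = 1.54 + 0.66 + 2.76 + 0.67 + 0.62 + 2.59 = 8.84
σ²_T = 8.84 + 2 × 3.83 = 16.50
α (item deleted) = (6/5)·(1 − 8.84/16.50) = 0.557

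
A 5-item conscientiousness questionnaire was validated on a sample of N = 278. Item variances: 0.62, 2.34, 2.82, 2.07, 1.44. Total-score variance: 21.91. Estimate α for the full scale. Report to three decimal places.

ΣVar(i) = 0.62 + 2.34 + 2.82 + 2.07 + 1.44 = 9.29
α = (k/(k−1))·(1 − ΣVar(i)/σ²_total) = (5/4)·(1 − 9.29/21.91) = 0.720

α = 0.720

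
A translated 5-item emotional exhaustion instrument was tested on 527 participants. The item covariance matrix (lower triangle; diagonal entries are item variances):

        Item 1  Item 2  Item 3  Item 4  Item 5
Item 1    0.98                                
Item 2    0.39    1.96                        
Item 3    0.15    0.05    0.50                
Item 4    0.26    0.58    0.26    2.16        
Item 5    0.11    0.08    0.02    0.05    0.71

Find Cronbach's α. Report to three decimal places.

Cronbach's α = 0.477

Σσᵢ² = 0.98 + 1.96 + 0.50 + 2.16 + 0.71 = 6.31
Sum of the distinct covariances = 1.95
σ²_total = 6.31 + 2 × 1.95 = 10.21
α = (k/(k−1))·(1 − Σσᵢ²/σ²_total) = (5/4)·(1 − 6.31/10.21) = 0.477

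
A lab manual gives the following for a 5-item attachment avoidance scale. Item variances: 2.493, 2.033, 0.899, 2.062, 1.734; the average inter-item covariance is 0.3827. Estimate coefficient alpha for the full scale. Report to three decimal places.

coefficient alpha = 0.567

ΣVar(i) = 2.493 + 2.033 + 0.899 + 2.062 + 1.734 = 9.221
Sum of the 10 distinct covariances = 10 × 0.3827 = 3.8270
σ²_T = ΣVar(i) + 2·Σcov = 9.221 + 2 × 3.8270 = 16.8750
α = (5/4)·(1 − 9.221/16.8750) = 0.567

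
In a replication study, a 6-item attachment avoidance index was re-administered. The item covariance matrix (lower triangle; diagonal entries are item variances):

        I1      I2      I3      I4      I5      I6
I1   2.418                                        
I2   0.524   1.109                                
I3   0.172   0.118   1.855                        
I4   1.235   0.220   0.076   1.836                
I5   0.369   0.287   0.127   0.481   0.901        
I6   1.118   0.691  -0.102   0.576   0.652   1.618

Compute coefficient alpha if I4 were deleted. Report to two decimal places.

α = 0.63

Remaining items: I1, I2, I3, I5, I6 (k = 5).
sum of item variances = 2.418 + 1.109 + 1.855 + 0.901 + 1.618 = 7.901
Var(T) = 7.901 + 2 × 3.956 = 15.813
α (item deleted) = (5/4)·(1 − 7.901/15.813) = 0.63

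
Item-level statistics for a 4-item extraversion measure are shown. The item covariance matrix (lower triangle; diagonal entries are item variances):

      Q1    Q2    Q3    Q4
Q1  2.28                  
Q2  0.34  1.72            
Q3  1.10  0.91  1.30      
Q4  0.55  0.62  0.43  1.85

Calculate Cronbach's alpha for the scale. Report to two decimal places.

α = 0.70

Σσᵢ² = 2.28 + 1.72 + 1.30 + 1.85 = 7.15
Sum of off-diagonal covariances = 3.95
Var(T) = 7.15 + 2 × 3.95 = 15.05
α = (k/(k−1))·(1 − Σσᵢ²/Var(T)) = (4/3)·(1 − 7.15/15.05) = 0.70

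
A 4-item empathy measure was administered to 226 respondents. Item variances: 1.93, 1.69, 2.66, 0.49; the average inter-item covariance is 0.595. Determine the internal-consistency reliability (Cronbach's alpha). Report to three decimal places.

Cronbach's alpha = 0.684

Σσ²ᵢ = 1.93 + 1.69 + 2.66 + 0.49 = 6.77
Sum of the 6 distinct covariances = 6 × 0.595 = 3.570
Var(T) = Σσ²ᵢ + 2·Σcov = 6.77 + 2 × 3.570 = 13.910
α = (4/3)·(1 − 6.77/13.910) = 0.684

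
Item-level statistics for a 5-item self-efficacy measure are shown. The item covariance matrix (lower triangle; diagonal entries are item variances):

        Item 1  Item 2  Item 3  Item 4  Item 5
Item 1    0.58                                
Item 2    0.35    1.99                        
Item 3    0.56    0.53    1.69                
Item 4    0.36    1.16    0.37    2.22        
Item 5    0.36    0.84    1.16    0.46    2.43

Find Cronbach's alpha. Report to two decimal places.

ΣVar(i) = 0.58 + 1.99 + 1.69 + 2.22 + 2.43 = 8.91
Sum of the distinct covariances = 6.15
σ²_total = 8.91 + 2 × 6.15 = 21.21
α = (k/(k−1))·(1 − ΣVar(i)/σ²_total) = (5/4)·(1 − 8.91/21.21) = 0.72

Cronbach's alpha = 0.72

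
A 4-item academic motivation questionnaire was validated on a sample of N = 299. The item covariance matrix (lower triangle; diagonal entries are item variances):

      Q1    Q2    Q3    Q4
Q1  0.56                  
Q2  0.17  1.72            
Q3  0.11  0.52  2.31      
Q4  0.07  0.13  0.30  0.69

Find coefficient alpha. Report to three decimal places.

coefficient alpha = 0.440

Σσᵢ² = 0.56 + 1.72 + 2.31 + 0.69 = 5.28
Sum of the distinct covariances = 1.30
total variance = 5.28 + 2 × 1.30 = 7.88
α = (k/(k−1))·(1 − Σσᵢ²/total variance) = (4/3)·(1 − 5.28/7.88) = 0.440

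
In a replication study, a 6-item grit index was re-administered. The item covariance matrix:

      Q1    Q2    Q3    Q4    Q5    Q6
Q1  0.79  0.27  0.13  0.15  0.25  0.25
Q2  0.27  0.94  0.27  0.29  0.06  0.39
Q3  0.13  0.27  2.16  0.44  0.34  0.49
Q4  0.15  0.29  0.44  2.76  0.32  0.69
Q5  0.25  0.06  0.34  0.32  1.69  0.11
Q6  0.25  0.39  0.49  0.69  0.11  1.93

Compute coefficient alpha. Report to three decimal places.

ΣVar(i) = 0.79 + 0.94 + 2.16 + 2.76 + 1.69 + 1.93 = 10.27
Sum of off-diagonal covariances = 4.45
σ²_T = 10.27 + 2 × 4.45 = 19.17
α = (k/(k−1))·(1 − ΣVar(i)/σ²_T) = (6/5)·(1 − 10.27/19.17) = 0.557

coefficient alpha = 0.557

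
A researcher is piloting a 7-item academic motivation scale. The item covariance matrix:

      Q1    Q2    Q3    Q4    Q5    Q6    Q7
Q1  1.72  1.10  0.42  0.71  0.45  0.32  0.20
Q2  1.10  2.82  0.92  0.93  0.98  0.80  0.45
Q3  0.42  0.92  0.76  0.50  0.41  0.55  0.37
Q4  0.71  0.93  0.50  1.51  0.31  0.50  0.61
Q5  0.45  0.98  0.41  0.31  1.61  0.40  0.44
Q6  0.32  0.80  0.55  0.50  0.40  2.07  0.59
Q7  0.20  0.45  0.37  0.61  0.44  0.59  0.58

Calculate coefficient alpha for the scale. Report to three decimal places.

Σσᵢ² = 1.72 + 2.82 + 0.76 + 1.51 + 1.61 + 2.07 + 0.58 = 11.07
Sum of the distinct covariances = 11.96
σ²_T = 11.07 + 2 × 11.96 = 34.99
α = (k/(k−1))·(1 − Σσᵢ²/σ²_T) = (7/6)·(1 − 11.07/34.99) = 0.798

coefficient alpha = 0.798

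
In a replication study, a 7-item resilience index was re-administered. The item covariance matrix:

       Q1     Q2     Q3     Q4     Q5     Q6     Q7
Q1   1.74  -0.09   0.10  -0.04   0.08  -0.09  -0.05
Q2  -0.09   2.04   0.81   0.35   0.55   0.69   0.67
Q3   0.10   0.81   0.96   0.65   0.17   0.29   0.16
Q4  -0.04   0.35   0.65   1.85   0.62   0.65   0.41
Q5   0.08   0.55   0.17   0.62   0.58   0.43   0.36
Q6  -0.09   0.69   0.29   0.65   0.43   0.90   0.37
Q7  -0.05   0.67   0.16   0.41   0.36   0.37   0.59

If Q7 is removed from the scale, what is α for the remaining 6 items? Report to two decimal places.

α = 0.67

Remaining items: Q1, Q2, Q3, Q4, Q5, Q6 (k = 6).
Σσ²ᵢ = 1.74 + 2.04 + 0.96 + 1.85 + 0.58 + 0.90 = 8.07
σ²_total = 8.07 + 2 × 5.17 = 18.41
α (item deleted) = (6/5)·(1 − 8.07/18.41) = 0.67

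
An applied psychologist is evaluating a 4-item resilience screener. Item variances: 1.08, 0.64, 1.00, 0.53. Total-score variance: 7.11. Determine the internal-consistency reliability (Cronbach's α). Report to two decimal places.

Cronbach's α = 0.72

ΣVar(i) = 1.08 + 0.64 + 1.00 + 0.53 = 3.25
α = (k/(k−1))·(1 − ΣVar(i)/Var(T)) = (4/3)·(1 − 3.25/7.11) = 0.72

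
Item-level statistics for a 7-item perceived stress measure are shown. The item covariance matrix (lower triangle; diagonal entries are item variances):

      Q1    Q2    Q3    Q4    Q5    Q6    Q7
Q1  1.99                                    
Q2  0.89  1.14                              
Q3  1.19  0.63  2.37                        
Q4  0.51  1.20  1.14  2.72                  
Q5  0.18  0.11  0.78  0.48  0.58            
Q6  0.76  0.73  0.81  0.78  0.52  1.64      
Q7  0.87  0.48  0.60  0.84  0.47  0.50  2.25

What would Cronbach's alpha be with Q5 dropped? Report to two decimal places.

α = 0.80

Remaining items: Q1, Q2, Q3, Q4, Q6, Q7 (k = 6).
Σσ²ᵢ = 1.99 + 1.14 + 2.37 + 2.72 + 1.64 + 2.25 = 12.11
Var(T) = 12.11 + 2 × 11.93 = 35.97
α (item deleted) = (6/5)·(1 − 12.11/35.97) = 0.80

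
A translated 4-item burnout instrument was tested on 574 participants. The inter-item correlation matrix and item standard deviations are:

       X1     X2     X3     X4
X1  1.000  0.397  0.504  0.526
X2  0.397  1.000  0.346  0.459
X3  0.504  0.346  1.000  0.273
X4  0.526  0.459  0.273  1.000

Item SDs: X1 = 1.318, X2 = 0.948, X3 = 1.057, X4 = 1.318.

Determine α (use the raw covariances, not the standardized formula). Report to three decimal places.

α = 0.739

Σσ²ᵢ = 1.318² + 0.948² + 1.057² + 1.318² = 5.4902
Covariances σ_ij = r_ij · s_i · s_j:
  σ(X1,X2) = 0.397 × 1.318 × 0.948 = 0.4960
  σ(X1,X3) = 0.504 × 1.318 × 1.057 = 0.7021
  σ(X1,X4) = 0.526 × 1.318 × 1.318 = 0.9137
  σ(X2,X3) = 0.346 × 0.948 × 1.057 = 0.3467
  σ(X2,X4) = 0.459 × 0.948 × 1.318 = 0.5735
  σ(X3,X4) = 0.273 × 1.057 × 1.318 = 0.3803
σ²_T = Σσ²ᵢ + 2·Σσ_ij = 5.4902 + 2 × 3.4123 = 12.3148
α = (4/3)·(1 − 5.4902/12.3148) = 0.739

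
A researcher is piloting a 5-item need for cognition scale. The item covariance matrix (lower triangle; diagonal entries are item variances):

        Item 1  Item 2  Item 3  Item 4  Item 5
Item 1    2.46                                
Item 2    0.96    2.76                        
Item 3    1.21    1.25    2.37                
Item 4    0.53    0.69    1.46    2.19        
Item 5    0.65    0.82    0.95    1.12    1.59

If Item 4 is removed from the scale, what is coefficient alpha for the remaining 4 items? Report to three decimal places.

α = 0.747

Remaining items: Item 1, Item 2, Item 3, Item 5 (k = 4).
sum of item variances = 2.46 + 2.76 + 2.37 + 1.59 = 9.18
total variance = 9.18 + 2 × 5.84 = 20.86
α (item deleted) = (4/3)·(1 − 9.18/20.86) = 0.747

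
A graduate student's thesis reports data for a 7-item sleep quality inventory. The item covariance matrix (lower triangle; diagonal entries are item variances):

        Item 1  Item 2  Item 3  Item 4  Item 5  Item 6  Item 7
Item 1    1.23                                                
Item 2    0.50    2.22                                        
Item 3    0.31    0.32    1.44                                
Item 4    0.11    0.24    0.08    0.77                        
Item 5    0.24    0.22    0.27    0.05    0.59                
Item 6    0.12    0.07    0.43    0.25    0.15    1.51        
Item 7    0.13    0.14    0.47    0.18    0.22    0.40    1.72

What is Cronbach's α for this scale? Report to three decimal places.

ΣVar(i) = 1.23 + 2.22 + 1.44 + 0.77 + 0.59 + 1.51 + 1.72 = 9.48
Sum of off-diagonal covariances = 4.90
total variance = 9.48 + 2 × 4.90 = 19.28
α = (k/(k−1))·(1 − ΣVar(i)/total variance) = (7/6)·(1 − 9.48/19.28) = 0.593

α = 0.593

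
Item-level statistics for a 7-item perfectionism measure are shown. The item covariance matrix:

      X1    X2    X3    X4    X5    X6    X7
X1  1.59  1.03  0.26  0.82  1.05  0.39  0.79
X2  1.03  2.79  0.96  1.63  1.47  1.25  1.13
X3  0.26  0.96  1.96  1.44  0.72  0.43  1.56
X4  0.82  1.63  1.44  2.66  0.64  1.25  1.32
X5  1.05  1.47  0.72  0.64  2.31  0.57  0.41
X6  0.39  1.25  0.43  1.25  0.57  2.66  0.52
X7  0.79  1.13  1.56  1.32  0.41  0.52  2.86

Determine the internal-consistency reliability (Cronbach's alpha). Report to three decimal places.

Cronbach's alpha = 0.817

sum of item variances = 1.59 + 2.79 + 1.96 + 2.66 + 2.31 + 2.66 + 2.86 = 16.83
Sum of the distinct covariances = 19.64
total variance = 16.83 + 2 × 19.64 = 56.11
α = (k/(k−1))·(1 − sum of item variances/total variance) = (7/6)·(1 − 16.83/56.11) = 0.817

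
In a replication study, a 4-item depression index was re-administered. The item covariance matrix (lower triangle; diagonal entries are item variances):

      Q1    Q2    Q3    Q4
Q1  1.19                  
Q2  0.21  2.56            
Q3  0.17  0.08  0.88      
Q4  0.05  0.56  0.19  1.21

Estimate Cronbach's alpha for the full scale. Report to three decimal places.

α = 0.402

Σσᵢ² = 1.19 + 2.56 + 0.88 + 1.21 = 5.84
Σ_{i<j} σ_ij = 1.26
total variance = 5.84 + 2 × 1.26 = 8.36
α = (k/(k−1))·(1 − Σσᵢ²/total variance) = (4/3)·(1 − 5.84/8.36) = 0.402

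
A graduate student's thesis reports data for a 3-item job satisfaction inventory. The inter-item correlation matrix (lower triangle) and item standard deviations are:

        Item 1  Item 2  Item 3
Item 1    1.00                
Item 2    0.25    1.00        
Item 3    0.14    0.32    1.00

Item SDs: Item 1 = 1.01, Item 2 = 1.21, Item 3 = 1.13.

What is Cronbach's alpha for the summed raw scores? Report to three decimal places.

Cronbach's alpha = 0.487

Σσ²ᵢ = 1.01² + 1.21² + 1.13² = 3.7611
Covariances σ_ij = r_ij · s_i · s_j:
  σ(Item 1,Item 2) = 0.25 × 1.01 × 1.21 = 0.3055
  σ(Item 1,Item 3) = 0.14 × 1.01 × 1.13 = 0.1598
  σ(Item 2,Item 3) = 0.32 × 1.21 × 1.13 = 0.4375
σ²_T = Σσ²ᵢ + 2·Σσ_ij = 3.7611 + 2 × 0.9028 = 5.5667
α = (3/2)·(1 − 3.7611/5.5667) = 0.487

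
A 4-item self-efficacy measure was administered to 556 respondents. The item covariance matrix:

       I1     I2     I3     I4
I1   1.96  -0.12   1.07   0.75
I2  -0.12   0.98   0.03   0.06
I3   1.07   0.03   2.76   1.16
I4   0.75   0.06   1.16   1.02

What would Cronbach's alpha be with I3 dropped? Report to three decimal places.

Cronbach's alpha = 0.388

Remaining items: I1, I2, I4 (k = 3).
sum of item variances = 1.96 + 0.98 + 1.02 = 3.96
Var(T) = 3.96 + 2 × 0.69 = 5.34
α (item deleted) = (3/2)·(1 − 3.96/5.34) = 0.388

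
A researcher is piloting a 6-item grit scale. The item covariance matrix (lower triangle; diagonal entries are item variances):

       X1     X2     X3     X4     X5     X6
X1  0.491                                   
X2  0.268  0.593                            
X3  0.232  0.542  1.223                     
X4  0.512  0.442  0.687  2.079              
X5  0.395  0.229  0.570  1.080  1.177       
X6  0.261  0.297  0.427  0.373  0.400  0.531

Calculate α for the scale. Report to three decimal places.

α = 0.825

ΣVar(i) = 0.491 + 0.593 + 1.223 + 2.079 + 1.177 + 0.531 = 6.094
Sum of off-diagonal covariances = 6.715
total variance = 6.094 + 2 × 6.715 = 19.524
α = (k/(k−1))·(1 − ΣVar(i)/total variance) = (6/5)·(1 − 6.094/19.524) = 0.825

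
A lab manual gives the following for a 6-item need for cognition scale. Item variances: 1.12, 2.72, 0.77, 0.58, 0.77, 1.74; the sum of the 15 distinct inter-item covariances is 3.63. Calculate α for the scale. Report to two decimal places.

α = 0.58

Σσ²ᵢ = 1.12 + 2.72 + 0.77 + 0.58 + 0.77 + 1.74 = 7.70
Sum of distinct covariances = 3.63
total variance = Σσ²ᵢ + 2·Σcov = 7.70 + 2 × 3.63 = 14.96
α = (6/5)·(1 − 7.70/14.96) = 0.58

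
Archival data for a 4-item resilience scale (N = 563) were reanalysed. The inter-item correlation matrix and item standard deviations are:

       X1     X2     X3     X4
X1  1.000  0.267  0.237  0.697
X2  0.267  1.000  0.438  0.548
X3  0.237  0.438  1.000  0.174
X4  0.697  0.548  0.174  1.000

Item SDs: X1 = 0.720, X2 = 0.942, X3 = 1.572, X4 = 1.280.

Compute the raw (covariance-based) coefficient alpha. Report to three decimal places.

α = 0.666

Σσ²ᵢ = 0.720² + 0.942² + 1.572² + 1.280² = 5.5153
Covariances σ_ij = r_ij · s_i · s_j:
  σ(X1,X2) = 0.267 × 0.720 × 0.942 = 0.1811
  σ(X1,X3) = 0.237 × 0.720 × 1.572 = 0.2682
  σ(X1,X4) = 0.697 × 0.720 × 1.280 = 0.6424
  σ(X2,X3) = 0.438 × 0.942 × 1.572 = 0.6486
  σ(X2,X4) = 0.548 × 0.942 × 1.280 = 0.6608
  σ(X3,X4) = 0.174 × 1.572 × 1.280 = 0.3501
σ²_T = Σσ²ᵢ + 2·Σσ_ij = 5.5153 + 2 × 2.7512 = 11.0177
α = (4/3)·(1 − 5.5153/11.0177) = 0.666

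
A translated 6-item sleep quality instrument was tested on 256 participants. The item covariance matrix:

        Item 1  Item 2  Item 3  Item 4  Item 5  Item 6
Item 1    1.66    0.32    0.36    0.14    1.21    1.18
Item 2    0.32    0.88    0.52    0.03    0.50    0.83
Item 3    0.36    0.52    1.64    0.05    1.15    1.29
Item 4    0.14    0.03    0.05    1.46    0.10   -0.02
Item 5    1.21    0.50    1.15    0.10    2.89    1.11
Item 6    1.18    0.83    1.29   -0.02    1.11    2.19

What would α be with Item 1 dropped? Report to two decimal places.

α = 0.69

Remaining items: Item 2, Item 3, Item 4, Item 5, Item 6 (k = 5).
sum of item variances = 0.88 + 1.64 + 1.46 + 2.89 + 2.19 = 9.06
Var(T) = 9.06 + 2 × 5.56 = 20.18
α (item deleted) = (5/4)·(1 − 9.06/20.18) = 0.69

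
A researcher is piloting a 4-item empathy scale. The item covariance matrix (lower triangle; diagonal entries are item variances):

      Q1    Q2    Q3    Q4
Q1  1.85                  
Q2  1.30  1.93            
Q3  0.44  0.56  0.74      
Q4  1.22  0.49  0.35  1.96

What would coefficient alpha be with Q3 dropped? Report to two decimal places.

Remaining items: Q1, Q2, Q4 (k = 3).
ΣVar(i) = 1.85 + 1.93 + 1.96 = 5.74
Var(T) = 5.74 + 2 × 3.01 = 11.76
α (item deleted) = (3/2)·(1 − 5.74/11.76) = 0.77

α = 0.77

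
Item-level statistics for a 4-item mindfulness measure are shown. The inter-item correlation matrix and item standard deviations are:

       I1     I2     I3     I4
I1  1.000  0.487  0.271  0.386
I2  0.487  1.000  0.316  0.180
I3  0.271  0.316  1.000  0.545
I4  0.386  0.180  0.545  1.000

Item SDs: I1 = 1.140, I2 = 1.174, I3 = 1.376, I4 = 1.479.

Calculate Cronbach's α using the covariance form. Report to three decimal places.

Σσ²ᵢ = 1.140² + 1.174² + 1.376² + 1.479² = 6.7587
Covariances σ_ij = r_ij · s_i · s_j:
  σ(I1,I2) = 0.487 × 1.140 × 1.174 = 0.6518
  σ(I1,I3) = 0.271 × 1.140 × 1.376 = 0.4251
  σ(I1,I4) = 0.386 × 1.140 × 1.479 = 0.6508
  σ(I2,I3) = 0.316 × 1.174 × 1.376 = 0.5105
  σ(I2,I4) = 0.180 × 1.174 × 1.479 = 0.3125
  σ(I3,I4) = 0.545 × 1.376 × 1.479 = 1.1091
σ²_T = Σσ²ᵢ + 2·Σσ_ij = 6.7587 + 2 × 3.6598 = 14.0783
α = (4/3)·(1 − 6.7587/14.0783) = 0.693

Cronbach's α = 0.693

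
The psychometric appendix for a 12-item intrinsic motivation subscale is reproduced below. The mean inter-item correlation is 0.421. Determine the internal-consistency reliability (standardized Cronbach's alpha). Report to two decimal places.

standardized Cronbach's alpha = 0.90

Standardized α = k·r̄ / (1 + (k−1)·r̄) = 12 × 0.421 / (1 + 11 × 0.421)
  = 5.0520 / 5.6310 = 0.90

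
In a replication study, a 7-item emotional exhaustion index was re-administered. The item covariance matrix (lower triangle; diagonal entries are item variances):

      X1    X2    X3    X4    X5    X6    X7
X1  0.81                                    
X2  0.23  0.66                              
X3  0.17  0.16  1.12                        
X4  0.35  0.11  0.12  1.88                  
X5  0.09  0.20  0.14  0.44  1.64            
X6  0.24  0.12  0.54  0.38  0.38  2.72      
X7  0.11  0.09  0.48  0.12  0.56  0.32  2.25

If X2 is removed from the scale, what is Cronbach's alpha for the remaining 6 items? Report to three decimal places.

Remaining items: X1, X3, X4, X5, X6, X7 (k = 6).
Σσ²ᵢ = 0.81 + 1.12 + 1.88 + 1.64 + 2.72 + 2.25 = 10.42
σ²_total = 10.42 + 2 × 4.44 = 19.30
α (item deleted) = (6/5)·(1 − 10.42/19.30) = 0.552

Cronbach's alpha = 0.552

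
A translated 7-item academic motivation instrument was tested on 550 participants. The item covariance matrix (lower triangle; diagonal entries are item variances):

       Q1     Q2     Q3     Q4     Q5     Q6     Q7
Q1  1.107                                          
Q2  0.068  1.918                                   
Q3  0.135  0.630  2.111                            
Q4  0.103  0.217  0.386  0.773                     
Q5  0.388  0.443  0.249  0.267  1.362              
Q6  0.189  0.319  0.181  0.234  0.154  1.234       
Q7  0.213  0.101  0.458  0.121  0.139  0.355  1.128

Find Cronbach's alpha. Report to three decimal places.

Σσᵢ² = 1.107 + 1.918 + 2.111 + 0.773 + 1.362 + 1.234 + 1.128 = 9.633
Sum of off-diagonal covariances = 5.350
total variance = 9.633 + 2 × 5.350 = 20.333
α = (k/(k−1))·(1 − Σσᵢ²/total variance) = (7/6)·(1 − 9.633/20.333) = 0.614

α = 0.614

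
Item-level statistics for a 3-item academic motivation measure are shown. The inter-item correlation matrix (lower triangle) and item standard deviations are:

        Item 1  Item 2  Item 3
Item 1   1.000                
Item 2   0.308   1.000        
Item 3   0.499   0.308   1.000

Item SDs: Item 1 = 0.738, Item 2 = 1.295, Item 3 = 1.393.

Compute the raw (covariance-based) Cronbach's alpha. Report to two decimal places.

Σσ²ᵢ = 0.738² + 1.295² + 1.393² = 4.1621
Covariances σ_ij = r_ij · s_i · s_j:
  σ(Item 1,Item 2) = 0.308 × 0.738 × 1.295 = 0.2944
  σ(Item 1,Item 3) = 0.499 × 0.738 × 1.393 = 0.5130
  σ(Item 2,Item 3) = 0.308 × 1.295 × 1.393 = 0.5556
σ²_T = Σσ²ᵢ + 2·Σσ_ij = 4.1621 + 2 × 1.3630 = 6.8881
α = (3/2)·(1 − 4.1621/6.8881) = 0.59

α = 0.59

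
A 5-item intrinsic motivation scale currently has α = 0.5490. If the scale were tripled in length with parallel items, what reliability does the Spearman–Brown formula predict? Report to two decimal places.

Length factor m = 3
α' = m·α / (1 + (m−1)·α)
   = 3 × 0.5490 / (1 + (3 − 1) × 0.5490)
   = 1.6470 / 2.0980 = 0.79

predicted reliability = 0.79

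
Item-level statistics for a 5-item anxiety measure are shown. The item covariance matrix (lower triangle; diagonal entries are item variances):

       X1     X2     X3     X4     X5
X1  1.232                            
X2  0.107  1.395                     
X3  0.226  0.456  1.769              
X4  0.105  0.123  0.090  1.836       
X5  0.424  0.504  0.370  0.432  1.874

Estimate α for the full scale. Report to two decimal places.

α = 0.51

Σσᵢ² = 1.232 + 1.395 + 1.769 + 1.836 + 1.874 = 8.106
Σ_{i<j} σ_ij = 2.837
σ²_T = 8.106 + 2 × 2.837 = 13.780
α = (k/(k−1))·(1 − Σσᵢ²/σ²_T) = (5/4)·(1 − 8.106/13.780) = 0.51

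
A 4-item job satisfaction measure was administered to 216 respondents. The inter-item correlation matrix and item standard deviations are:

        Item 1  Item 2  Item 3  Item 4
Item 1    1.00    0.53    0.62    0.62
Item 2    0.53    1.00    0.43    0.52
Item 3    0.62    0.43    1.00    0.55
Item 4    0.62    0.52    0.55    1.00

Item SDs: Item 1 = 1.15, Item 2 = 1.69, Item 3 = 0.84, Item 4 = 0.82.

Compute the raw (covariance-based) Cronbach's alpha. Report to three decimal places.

α = 0.781

Σσ²ᵢ = 1.15² + 1.69² + 0.84² + 0.82² = 5.5566
Covariances σ_ij = r_ij · s_i · s_j:
  σ(Item 1,Item 2) = 0.53 × 1.15 × 1.69 = 1.0301
  σ(Item 1,Item 3) = 0.62 × 1.15 × 0.84 = 0.5989
  σ(Item 1,Item 4) = 0.62 × 1.15 × 0.82 = 0.5847
  σ(Item 2,Item 3) = 0.43 × 1.69 × 0.84 = 0.6104
  σ(Item 2,Item 4) = 0.52 × 1.69 × 0.82 = 0.7206
  σ(Item 3,Item 4) = 0.55 × 0.84 × 0.82 = 0.3788
σ²_T = Σσ²ᵢ + 2·Σσ_ij = 5.5566 + 2 × 3.9235 = 13.4036
α = (4/3)·(1 − 5.5566/13.4036) = 0.781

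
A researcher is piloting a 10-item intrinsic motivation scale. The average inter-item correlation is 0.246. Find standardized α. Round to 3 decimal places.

Standardized α = k·r̄ / (1 + (k−1)·r̄) = 10 × 0.246 / (1 + 9 × 0.246)
  = 2.4600 / 3.2140 = 0.765

standardized α = 0.765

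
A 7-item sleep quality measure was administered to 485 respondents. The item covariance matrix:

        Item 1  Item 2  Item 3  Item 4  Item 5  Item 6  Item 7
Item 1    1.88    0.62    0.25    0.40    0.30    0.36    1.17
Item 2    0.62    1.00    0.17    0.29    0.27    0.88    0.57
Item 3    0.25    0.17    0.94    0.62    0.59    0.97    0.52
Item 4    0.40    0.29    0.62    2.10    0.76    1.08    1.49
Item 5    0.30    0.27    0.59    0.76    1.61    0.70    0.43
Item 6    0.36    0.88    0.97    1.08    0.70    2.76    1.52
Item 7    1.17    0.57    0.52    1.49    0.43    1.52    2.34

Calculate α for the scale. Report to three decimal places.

ΣVar(i) = 1.88 + 1.00 + 0.94 + 2.10 + 1.61 + 2.76 + 2.34 = 12.63
Sum of off-diagonal covariances = 13.96
Var(T) = 12.63 + 2 × 13.96 = 40.55
α = (k/(k−1))·(1 − ΣVar(i)/Var(T)) = (7/6)·(1 − 12.63/40.55) = 0.803

α = 0.803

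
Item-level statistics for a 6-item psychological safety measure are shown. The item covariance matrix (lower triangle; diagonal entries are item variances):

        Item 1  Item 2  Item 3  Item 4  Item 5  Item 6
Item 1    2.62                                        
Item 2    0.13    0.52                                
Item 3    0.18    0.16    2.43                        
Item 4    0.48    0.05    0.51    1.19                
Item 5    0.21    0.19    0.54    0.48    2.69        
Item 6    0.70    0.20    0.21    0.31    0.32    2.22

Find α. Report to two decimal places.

Σσᵢ² = 2.62 + 0.52 + 2.43 + 1.19 + 2.69 + 2.22 = 11.67
Sum of the distinct covariances = 4.67
σ²_total = 11.67 + 2 × 4.67 = 21.01
α = (k/(k−1))·(1 − Σσᵢ²/σ²_total) = (6/5)·(1 − 11.67/21.01) = 0.53

α = 0.53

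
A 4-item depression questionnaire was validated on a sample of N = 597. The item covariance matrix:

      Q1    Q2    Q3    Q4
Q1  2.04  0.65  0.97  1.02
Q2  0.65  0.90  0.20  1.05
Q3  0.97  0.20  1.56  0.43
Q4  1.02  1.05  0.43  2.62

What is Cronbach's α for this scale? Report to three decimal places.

ΣVar(i) = 2.04 + 0.90 + 1.56 + 2.62 = 7.12
Σ_{i<j} σ_ij = 4.32
total variance = 7.12 + 2 × 4.32 = 15.76
α = (k/(k−1))·(1 − ΣVar(i)/total variance) = (4/3)·(1 − 7.12/15.76) = 0.731

Cronbach's α = 0.731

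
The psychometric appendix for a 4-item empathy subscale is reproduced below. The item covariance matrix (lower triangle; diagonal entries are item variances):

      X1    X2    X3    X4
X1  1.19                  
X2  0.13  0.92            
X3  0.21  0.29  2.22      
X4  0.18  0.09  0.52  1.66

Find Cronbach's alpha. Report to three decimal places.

Σσ²ᵢ = 1.19 + 0.92 + 2.22 + 1.66 = 5.99
Sum of the distinct covariances = 1.42
total variance = 5.99 + 2 × 1.42 = 8.83
α = (k/(k−1))·(1 − Σσ²ᵢ/total variance) = (4/3)·(1 − 5.99/8.83) = 0.429

Cronbach's alpha = 0.429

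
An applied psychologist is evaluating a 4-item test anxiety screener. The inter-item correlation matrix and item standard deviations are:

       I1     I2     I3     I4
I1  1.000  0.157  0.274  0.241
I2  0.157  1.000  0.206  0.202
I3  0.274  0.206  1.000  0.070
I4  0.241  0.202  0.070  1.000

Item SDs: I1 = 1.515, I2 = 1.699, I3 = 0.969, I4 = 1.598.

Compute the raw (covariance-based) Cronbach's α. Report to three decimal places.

Cronbach's α = 0.473

Σσ²ᵢ = 1.515² + 1.699² + 0.969² + 1.598² = 8.6744
Covariances σ_ij = r_ij · s_i · s_j:
  σ(I1,I2) = 0.157 × 1.515 × 1.699 = 0.4041
  σ(I1,I3) = 0.274 × 1.515 × 0.969 = 0.4022
  σ(I1,I4) = 0.241 × 1.515 × 1.598 = 0.5835
  σ(I2,I3) = 0.206 × 1.699 × 0.969 = 0.3391
  σ(I2,I4) = 0.202 × 1.699 × 1.598 = 0.5484
  σ(I3,I4) = 0.070 × 0.969 × 1.598 = 0.1084
σ²_T = Σσ²ᵢ + 2·Σσ_ij = 8.6744 + 2 × 2.3857 = 13.4458
α = (4/3)·(1 − 8.6744/13.4458) = 0.473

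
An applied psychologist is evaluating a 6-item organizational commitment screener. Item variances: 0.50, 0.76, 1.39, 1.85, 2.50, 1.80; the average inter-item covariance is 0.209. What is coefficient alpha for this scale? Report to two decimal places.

sum of item variances = 0.50 + 0.76 + 1.39 + 1.85 + 2.50 + 1.80 = 8.80
Sum of the 15 distinct covariances = 15 × 0.209 = 3.135
σ²_total = sum of item variances + 2·Σcov = 8.80 + 2 × 3.135 = 15.070
α = (6/5)·(1 − 8.80/15.070) = 0.50

α = 0.50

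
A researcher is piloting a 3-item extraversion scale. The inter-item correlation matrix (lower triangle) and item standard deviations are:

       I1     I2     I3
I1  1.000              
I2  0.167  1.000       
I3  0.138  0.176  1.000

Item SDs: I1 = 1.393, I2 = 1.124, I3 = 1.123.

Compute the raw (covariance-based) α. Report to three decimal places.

α = 0.358

Σσ²ᵢ = 1.393² + 1.124² + 1.123² = 4.4650
Covariances σ_ij = r_ij · s_i · s_j:
  σ(I1,I2) = 0.167 × 1.393 × 1.124 = 0.2615
  σ(I1,I3) = 0.138 × 1.393 × 1.123 = 0.2159
  σ(I2,I3) = 0.176 × 1.124 × 1.123 = 0.2222
σ²_T = Σσ²ᵢ + 2·Σσ_ij = 4.4650 + 2 × 0.6996 = 5.8642
α = (3/2)·(1 − 4.4650/5.8642) = 0.358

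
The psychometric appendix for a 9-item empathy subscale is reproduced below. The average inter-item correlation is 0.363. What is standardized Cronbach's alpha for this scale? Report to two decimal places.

standardized Cronbach's alpha = 0.84

Standardized α = k·r̄ / (1 + (k−1)·r̄) = 9 × 0.363 / (1 + 8 × 0.363)
  = 3.2670 / 3.9040 = 0.84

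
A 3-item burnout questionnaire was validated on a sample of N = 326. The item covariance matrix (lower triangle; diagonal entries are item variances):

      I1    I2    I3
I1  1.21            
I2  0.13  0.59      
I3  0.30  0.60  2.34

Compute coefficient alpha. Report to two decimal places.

α = 0.50

Σσᵢ² = 1.21 + 0.59 + 2.34 = 4.14
Sum of the distinct covariances = 1.03
total variance = 4.14 + 2 × 1.03 = 6.20
α = (k/(k−1))·(1 − Σσᵢ²/total variance) = (3/2)·(1 − 4.14/6.20) = 0.50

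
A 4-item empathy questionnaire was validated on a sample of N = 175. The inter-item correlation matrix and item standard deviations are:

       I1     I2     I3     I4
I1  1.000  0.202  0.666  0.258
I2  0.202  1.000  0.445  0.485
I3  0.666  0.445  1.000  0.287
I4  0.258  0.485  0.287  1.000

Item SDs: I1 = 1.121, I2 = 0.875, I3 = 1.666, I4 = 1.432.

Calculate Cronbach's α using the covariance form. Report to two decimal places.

Cronbach's α = 0.70

Σσ²ᵢ = 1.121² + 0.875² + 1.666² + 1.432² = 6.8484
Covariances σ_ij = r_ij · s_i · s_j:
  σ(I1,I2) = 0.202 × 1.121 × 0.875 = 0.1981
  σ(I1,I3) = 0.666 × 1.121 × 1.666 = 1.2438
  σ(I1,I4) = 0.258 × 1.121 × 1.432 = 0.4142
  σ(I2,I3) = 0.445 × 0.875 × 1.666 = 0.6487
  σ(I2,I4) = 0.485 × 0.875 × 1.432 = 0.6077
  σ(I3,I4) = 0.287 × 1.666 × 1.432 = 0.6847
σ²_T = Σσ²ᵢ + 2·Σσ_ij = 6.8484 + 2 × 3.7972 = 14.4428
α = (4/3)·(1 − 6.8484/14.4428) = 0.70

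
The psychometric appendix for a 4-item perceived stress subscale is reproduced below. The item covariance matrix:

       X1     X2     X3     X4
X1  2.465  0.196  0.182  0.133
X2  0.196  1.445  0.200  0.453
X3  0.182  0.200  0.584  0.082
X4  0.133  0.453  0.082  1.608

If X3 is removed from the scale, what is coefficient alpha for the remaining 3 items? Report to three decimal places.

coefficient alpha = 0.331

Remaining items: X1, X2, X4 (k = 3).
Σσ²ᵢ = 2.465 + 1.445 + 1.608 = 5.518
Var(T) = 5.518 + 2 × 0.782 = 7.082
α (item deleted) = (3/2)·(1 − 5.518/7.082) = 0.331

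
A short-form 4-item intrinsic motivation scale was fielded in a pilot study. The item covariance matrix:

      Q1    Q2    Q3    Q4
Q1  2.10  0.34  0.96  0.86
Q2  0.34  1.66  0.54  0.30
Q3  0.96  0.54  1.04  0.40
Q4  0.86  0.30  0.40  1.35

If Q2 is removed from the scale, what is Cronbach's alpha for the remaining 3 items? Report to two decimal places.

Remaining items: Q1, Q3, Q4 (k = 3).
Σσᵢ² = 2.10 + 1.04 + 1.35 = 4.49
Var(T) = 4.49 + 2 × 2.22 = 8.93
α (item deleted) = (3/2)·(1 − 4.49/8.93) = 0.75

Cronbach's alpha = 0.75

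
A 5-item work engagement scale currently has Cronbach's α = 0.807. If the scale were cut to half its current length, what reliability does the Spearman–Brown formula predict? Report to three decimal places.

Length factor m = 1/2
α' = m·α / (1 − (1−m)·α)
   = 1/2 × 0.807 / (1 − (1 − 1/2) × 0.807)
   = 0.4035 / 0.5965 = 0.676

predicted reliability = 0.676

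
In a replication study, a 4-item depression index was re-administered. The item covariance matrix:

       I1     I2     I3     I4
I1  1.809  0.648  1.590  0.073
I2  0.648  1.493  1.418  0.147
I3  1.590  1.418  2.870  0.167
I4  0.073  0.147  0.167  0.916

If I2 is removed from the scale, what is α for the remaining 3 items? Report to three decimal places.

α = 0.593

Remaining items: I1, I3, I4 (k = 3).
Σσ²ᵢ = 1.809 + 2.870 + 0.916 = 5.595
total variance = 5.595 + 2 × 1.830 = 9.255
α (item deleted) = (3/2)·(1 − 5.595/9.255) = 0.593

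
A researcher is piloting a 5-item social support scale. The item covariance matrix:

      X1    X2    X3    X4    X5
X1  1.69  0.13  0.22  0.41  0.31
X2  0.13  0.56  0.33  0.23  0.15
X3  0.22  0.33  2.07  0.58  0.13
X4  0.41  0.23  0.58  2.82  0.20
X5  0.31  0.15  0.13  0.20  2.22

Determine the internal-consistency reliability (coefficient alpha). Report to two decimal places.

coefficient alpha = 0.46

ΣVar(i) = 1.69 + 0.56 + 2.07 + 2.82 + 2.22 = 9.36
Σ_{i<j} σ_ij = 2.69
Var(T) = 9.36 + 2 × 2.69 = 14.74
α = (k/(k−1))·(1 − ΣVar(i)/Var(T)) = (5/4)·(1 − 9.36/14.74) = 0.46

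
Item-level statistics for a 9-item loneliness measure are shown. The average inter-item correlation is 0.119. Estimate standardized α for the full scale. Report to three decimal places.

Standardized α = k·r̄ / (1 + (k−1)·r̄) = 9 × 0.119 / (1 + 8 × 0.119)
  = 1.0710 / 1.9520 = 0.549

standardized α = 0.549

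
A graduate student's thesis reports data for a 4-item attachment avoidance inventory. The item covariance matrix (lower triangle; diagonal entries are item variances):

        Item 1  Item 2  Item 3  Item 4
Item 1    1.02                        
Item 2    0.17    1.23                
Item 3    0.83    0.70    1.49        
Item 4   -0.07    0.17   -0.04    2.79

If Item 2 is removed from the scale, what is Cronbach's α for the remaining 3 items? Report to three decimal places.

Remaining items: Item 1, Item 3, Item 4 (k = 3).
ΣVar(i) = 1.02 + 1.49 + 2.79 = 5.30
σ²_T = 5.30 + 2 × 0.72 = 6.74
α (item deleted) = (3/2)·(1 − 5.30/6.74) = 0.320

Cronbach's α = 0.320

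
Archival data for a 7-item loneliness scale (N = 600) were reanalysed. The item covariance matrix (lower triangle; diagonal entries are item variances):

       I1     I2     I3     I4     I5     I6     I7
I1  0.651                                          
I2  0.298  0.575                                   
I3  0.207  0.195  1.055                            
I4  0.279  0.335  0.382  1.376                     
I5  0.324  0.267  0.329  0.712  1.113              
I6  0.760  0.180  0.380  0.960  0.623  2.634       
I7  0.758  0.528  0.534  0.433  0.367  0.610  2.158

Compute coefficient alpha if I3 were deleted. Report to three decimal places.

coefficient alpha = 0.763

Remaining items: I1, I2, I4, I5, I6, I7 (k = 6).
Σσ²ᵢ = 0.651 + 0.575 + 1.376 + 1.113 + 2.634 + 2.158 = 8.507
Var(T) = 8.507 + 2 × 7.434 = 23.375
α (item deleted) = (6/5)·(1 − 8.507/23.375) = 0.763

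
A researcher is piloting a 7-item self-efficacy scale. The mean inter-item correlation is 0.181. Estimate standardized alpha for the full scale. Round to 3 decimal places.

standardized alpha = 0.607

Standardized α = k·r̄ / (1 + (k−1)·r̄) = 7 × 0.181 / (1 + 6 × 0.181)
  = 1.2670 / 2.0860 = 0.607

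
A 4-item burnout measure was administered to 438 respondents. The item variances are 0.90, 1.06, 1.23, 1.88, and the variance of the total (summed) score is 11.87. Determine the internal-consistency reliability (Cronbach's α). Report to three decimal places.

α = 0.764

sum of item variances = 0.90 + 1.06 + 1.23 + 1.88 = 5.07
α = (k/(k−1))·(1 − sum of item variances/Var(T)) = (4/3)·(1 − 5.07/11.87) = 0.764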